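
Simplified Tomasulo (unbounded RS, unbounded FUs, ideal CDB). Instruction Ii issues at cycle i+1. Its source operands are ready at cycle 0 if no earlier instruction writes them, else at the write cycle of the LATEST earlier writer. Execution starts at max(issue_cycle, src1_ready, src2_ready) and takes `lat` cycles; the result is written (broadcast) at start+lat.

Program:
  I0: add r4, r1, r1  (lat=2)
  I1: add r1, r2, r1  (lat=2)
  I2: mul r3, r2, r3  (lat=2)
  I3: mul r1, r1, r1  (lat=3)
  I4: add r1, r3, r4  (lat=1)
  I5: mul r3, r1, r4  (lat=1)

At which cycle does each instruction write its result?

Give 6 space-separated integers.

I0 add r4: issue@1 deps=(None,None) exec_start@1 write@3
I1 add r1: issue@2 deps=(None,None) exec_start@2 write@4
I2 mul r3: issue@3 deps=(None,None) exec_start@3 write@5
I3 mul r1: issue@4 deps=(1,1) exec_start@4 write@7
I4 add r1: issue@5 deps=(2,0) exec_start@5 write@6
I5 mul r3: issue@6 deps=(4,0) exec_start@6 write@7

Answer: 3 4 5 7 6 7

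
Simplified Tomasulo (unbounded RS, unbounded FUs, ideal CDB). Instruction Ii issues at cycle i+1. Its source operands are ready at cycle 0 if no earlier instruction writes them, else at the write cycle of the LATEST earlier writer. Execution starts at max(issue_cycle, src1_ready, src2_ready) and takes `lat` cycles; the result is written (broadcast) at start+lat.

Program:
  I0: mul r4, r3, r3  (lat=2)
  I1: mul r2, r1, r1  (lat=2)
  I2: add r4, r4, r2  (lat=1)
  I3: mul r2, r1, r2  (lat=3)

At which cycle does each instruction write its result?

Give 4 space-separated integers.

I0 mul r4: issue@1 deps=(None,None) exec_start@1 write@3
I1 mul r2: issue@2 deps=(None,None) exec_start@2 write@4
I2 add r4: issue@3 deps=(0,1) exec_start@4 write@5
I3 mul r2: issue@4 deps=(None,1) exec_start@4 write@7

Answer: 3 4 5 7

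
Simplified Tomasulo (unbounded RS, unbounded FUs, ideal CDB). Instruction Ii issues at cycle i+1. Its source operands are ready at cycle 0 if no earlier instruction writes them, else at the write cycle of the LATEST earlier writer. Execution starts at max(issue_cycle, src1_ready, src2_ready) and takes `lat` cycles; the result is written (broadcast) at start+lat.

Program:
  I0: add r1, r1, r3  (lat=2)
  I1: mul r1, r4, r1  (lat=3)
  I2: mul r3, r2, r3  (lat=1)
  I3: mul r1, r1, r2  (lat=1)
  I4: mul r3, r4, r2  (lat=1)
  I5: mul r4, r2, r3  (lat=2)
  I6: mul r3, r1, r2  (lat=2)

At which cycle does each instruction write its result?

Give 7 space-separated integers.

Answer: 3 6 4 7 6 8 9

Derivation:
I0 add r1: issue@1 deps=(None,None) exec_start@1 write@3
I1 mul r1: issue@2 deps=(None,0) exec_start@3 write@6
I2 mul r3: issue@3 deps=(None,None) exec_start@3 write@4
I3 mul r1: issue@4 deps=(1,None) exec_start@6 write@7
I4 mul r3: issue@5 deps=(None,None) exec_start@5 write@6
I5 mul r4: issue@6 deps=(None,4) exec_start@6 write@8
I6 mul r3: issue@7 deps=(3,None) exec_start@7 write@9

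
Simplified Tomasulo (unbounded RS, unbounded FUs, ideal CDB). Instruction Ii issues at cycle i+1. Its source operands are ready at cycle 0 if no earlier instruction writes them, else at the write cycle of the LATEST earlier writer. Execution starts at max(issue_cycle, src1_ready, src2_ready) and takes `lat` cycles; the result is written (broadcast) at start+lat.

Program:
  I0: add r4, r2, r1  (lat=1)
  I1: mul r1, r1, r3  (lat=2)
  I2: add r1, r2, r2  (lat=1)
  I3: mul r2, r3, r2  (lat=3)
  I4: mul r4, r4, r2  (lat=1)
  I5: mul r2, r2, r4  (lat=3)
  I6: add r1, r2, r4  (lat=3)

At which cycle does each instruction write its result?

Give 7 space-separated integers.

Answer: 2 4 4 7 8 11 14

Derivation:
I0 add r4: issue@1 deps=(None,None) exec_start@1 write@2
I1 mul r1: issue@2 deps=(None,None) exec_start@2 write@4
I2 add r1: issue@3 deps=(None,None) exec_start@3 write@4
I3 mul r2: issue@4 deps=(None,None) exec_start@4 write@7
I4 mul r4: issue@5 deps=(0,3) exec_start@7 write@8
I5 mul r2: issue@6 deps=(3,4) exec_start@8 write@11
I6 add r1: issue@7 deps=(5,4) exec_start@11 write@14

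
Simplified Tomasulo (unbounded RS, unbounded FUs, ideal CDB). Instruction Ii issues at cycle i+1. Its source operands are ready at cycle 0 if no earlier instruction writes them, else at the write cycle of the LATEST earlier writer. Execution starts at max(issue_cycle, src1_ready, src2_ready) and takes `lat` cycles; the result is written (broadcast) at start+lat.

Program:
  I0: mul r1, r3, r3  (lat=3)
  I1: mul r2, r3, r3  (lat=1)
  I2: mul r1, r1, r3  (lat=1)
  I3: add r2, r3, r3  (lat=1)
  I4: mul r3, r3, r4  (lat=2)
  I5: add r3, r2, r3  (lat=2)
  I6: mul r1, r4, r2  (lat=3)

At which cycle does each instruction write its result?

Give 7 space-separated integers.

I0 mul r1: issue@1 deps=(None,None) exec_start@1 write@4
I1 mul r2: issue@2 deps=(None,None) exec_start@2 write@3
I2 mul r1: issue@3 deps=(0,None) exec_start@4 write@5
I3 add r2: issue@4 deps=(None,None) exec_start@4 write@5
I4 mul r3: issue@5 deps=(None,None) exec_start@5 write@7
I5 add r3: issue@6 deps=(3,4) exec_start@7 write@9
I6 mul r1: issue@7 deps=(None,3) exec_start@7 write@10

Answer: 4 3 5 5 7 9 10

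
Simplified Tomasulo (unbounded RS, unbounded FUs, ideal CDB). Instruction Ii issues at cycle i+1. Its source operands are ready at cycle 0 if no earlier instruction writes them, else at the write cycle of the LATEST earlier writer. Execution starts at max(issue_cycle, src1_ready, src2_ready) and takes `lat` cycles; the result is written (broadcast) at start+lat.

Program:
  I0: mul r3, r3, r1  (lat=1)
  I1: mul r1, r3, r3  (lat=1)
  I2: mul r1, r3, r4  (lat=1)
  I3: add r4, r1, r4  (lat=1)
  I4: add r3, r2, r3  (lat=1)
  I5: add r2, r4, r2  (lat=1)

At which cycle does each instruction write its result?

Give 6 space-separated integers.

I0 mul r3: issue@1 deps=(None,None) exec_start@1 write@2
I1 mul r1: issue@2 deps=(0,0) exec_start@2 write@3
I2 mul r1: issue@3 deps=(0,None) exec_start@3 write@4
I3 add r4: issue@4 deps=(2,None) exec_start@4 write@5
I4 add r3: issue@5 deps=(None,0) exec_start@5 write@6
I5 add r2: issue@6 deps=(3,None) exec_start@6 write@7

Answer: 2 3 4 5 6 7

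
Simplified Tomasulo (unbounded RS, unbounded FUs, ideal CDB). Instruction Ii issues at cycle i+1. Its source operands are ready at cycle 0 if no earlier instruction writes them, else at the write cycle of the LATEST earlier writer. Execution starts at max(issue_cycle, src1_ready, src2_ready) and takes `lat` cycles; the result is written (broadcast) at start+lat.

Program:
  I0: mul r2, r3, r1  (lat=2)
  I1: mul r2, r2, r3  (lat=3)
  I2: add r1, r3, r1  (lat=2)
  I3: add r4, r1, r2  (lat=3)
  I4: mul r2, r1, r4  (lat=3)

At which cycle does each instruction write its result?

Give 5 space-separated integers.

Answer: 3 6 5 9 12

Derivation:
I0 mul r2: issue@1 deps=(None,None) exec_start@1 write@3
I1 mul r2: issue@2 deps=(0,None) exec_start@3 write@6
I2 add r1: issue@3 deps=(None,None) exec_start@3 write@5
I3 add r4: issue@4 deps=(2,1) exec_start@6 write@9
I4 mul r2: issue@5 deps=(2,3) exec_start@9 write@12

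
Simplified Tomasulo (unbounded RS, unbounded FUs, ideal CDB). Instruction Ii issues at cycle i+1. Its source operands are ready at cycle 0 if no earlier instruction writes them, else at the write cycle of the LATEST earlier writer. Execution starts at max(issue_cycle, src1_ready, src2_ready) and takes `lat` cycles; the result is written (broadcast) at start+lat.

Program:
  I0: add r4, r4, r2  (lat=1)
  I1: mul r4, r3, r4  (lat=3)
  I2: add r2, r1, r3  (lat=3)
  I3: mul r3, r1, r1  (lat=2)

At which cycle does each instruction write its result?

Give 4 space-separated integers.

I0 add r4: issue@1 deps=(None,None) exec_start@1 write@2
I1 mul r4: issue@2 deps=(None,0) exec_start@2 write@5
I2 add r2: issue@3 deps=(None,None) exec_start@3 write@6
I3 mul r3: issue@4 deps=(None,None) exec_start@4 write@6

Answer: 2 5 6 6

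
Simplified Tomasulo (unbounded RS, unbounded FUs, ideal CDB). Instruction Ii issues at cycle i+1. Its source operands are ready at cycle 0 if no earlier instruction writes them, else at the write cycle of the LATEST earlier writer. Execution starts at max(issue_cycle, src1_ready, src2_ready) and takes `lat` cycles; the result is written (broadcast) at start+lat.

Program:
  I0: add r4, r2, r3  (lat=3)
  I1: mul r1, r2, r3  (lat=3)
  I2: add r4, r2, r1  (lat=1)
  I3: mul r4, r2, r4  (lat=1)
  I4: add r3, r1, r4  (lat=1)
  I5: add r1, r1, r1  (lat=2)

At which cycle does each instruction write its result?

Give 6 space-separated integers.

Answer: 4 5 6 7 8 8

Derivation:
I0 add r4: issue@1 deps=(None,None) exec_start@1 write@4
I1 mul r1: issue@2 deps=(None,None) exec_start@2 write@5
I2 add r4: issue@3 deps=(None,1) exec_start@5 write@6
I3 mul r4: issue@4 deps=(None,2) exec_start@6 write@7
I4 add r3: issue@5 deps=(1,3) exec_start@7 write@8
I5 add r1: issue@6 deps=(1,1) exec_start@6 write@8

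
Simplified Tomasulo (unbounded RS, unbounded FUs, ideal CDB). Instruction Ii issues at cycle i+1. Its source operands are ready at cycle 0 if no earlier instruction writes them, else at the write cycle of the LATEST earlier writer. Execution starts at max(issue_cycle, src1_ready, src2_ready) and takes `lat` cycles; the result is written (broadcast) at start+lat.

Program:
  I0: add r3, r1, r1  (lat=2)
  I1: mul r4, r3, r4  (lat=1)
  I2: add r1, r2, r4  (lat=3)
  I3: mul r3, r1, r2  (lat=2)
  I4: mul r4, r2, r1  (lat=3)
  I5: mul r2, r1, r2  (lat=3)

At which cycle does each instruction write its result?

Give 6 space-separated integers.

I0 add r3: issue@1 deps=(None,None) exec_start@1 write@3
I1 mul r4: issue@2 deps=(0,None) exec_start@3 write@4
I2 add r1: issue@3 deps=(None,1) exec_start@4 write@7
I3 mul r3: issue@4 deps=(2,None) exec_start@7 write@9
I4 mul r4: issue@5 deps=(None,2) exec_start@7 write@10
I5 mul r2: issue@6 deps=(2,None) exec_start@7 write@10

Answer: 3 4 7 9 10 10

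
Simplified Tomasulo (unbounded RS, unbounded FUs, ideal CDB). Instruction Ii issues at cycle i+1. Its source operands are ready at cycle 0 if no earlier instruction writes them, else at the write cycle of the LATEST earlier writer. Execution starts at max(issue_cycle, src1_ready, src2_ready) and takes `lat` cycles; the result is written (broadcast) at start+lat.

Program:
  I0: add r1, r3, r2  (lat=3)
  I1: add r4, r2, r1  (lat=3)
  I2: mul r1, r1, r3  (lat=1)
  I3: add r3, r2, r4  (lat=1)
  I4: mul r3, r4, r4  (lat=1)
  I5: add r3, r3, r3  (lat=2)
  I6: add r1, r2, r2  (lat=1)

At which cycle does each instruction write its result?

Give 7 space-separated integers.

Answer: 4 7 5 8 8 10 8

Derivation:
I0 add r1: issue@1 deps=(None,None) exec_start@1 write@4
I1 add r4: issue@2 deps=(None,0) exec_start@4 write@7
I2 mul r1: issue@3 deps=(0,None) exec_start@4 write@5
I3 add r3: issue@4 deps=(None,1) exec_start@7 write@8
I4 mul r3: issue@5 deps=(1,1) exec_start@7 write@8
I5 add r3: issue@6 deps=(4,4) exec_start@8 write@10
I6 add r1: issue@7 deps=(None,None) exec_start@7 write@8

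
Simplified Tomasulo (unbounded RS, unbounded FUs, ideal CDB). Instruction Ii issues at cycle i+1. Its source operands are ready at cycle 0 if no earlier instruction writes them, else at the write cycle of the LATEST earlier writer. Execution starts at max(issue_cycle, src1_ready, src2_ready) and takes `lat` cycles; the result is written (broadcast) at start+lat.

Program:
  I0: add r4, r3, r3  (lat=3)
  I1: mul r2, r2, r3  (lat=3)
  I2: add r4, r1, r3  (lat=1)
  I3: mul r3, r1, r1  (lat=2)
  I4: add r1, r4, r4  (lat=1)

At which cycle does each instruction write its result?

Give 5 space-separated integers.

I0 add r4: issue@1 deps=(None,None) exec_start@1 write@4
I1 mul r2: issue@2 deps=(None,None) exec_start@2 write@5
I2 add r4: issue@3 deps=(None,None) exec_start@3 write@4
I3 mul r3: issue@4 deps=(None,None) exec_start@4 write@6
I4 add r1: issue@5 deps=(2,2) exec_start@5 write@6

Answer: 4 5 4 6 6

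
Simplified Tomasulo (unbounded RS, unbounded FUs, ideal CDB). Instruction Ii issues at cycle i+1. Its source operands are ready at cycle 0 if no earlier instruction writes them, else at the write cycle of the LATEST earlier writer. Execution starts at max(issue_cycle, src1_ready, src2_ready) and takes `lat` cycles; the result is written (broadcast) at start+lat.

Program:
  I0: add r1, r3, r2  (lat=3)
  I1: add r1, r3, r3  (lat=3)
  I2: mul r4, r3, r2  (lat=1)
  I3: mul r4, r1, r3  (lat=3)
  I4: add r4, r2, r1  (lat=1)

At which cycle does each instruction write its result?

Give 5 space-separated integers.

Answer: 4 5 4 8 6

Derivation:
I0 add r1: issue@1 deps=(None,None) exec_start@1 write@4
I1 add r1: issue@2 deps=(None,None) exec_start@2 write@5
I2 mul r4: issue@3 deps=(None,None) exec_start@3 write@4
I3 mul r4: issue@4 deps=(1,None) exec_start@5 write@8
I4 add r4: issue@5 deps=(None,1) exec_start@5 write@6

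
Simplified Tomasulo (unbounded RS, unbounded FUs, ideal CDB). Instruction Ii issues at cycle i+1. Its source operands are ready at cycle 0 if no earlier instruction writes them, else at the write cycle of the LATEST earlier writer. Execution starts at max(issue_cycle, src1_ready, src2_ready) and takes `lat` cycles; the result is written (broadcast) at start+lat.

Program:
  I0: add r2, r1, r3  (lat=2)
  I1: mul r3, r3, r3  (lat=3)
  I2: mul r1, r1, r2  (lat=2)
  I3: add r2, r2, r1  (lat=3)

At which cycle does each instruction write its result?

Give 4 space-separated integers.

I0 add r2: issue@1 deps=(None,None) exec_start@1 write@3
I1 mul r3: issue@2 deps=(None,None) exec_start@2 write@5
I2 mul r1: issue@3 deps=(None,0) exec_start@3 write@5
I3 add r2: issue@4 deps=(0,2) exec_start@5 write@8

Answer: 3 5 5 8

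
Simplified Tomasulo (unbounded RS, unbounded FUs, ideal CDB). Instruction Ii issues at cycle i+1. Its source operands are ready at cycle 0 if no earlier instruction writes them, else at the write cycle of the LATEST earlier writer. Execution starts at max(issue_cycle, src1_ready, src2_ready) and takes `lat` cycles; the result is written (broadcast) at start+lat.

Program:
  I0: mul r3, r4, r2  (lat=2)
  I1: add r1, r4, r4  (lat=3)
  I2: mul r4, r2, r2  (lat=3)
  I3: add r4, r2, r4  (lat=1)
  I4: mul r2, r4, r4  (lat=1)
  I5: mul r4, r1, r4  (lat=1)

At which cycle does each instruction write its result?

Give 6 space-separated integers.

Answer: 3 5 6 7 8 8

Derivation:
I0 mul r3: issue@1 deps=(None,None) exec_start@1 write@3
I1 add r1: issue@2 deps=(None,None) exec_start@2 write@5
I2 mul r4: issue@3 deps=(None,None) exec_start@3 write@6
I3 add r4: issue@4 deps=(None,2) exec_start@6 write@7
I4 mul r2: issue@5 deps=(3,3) exec_start@7 write@8
I5 mul r4: issue@6 deps=(1,3) exec_start@7 write@8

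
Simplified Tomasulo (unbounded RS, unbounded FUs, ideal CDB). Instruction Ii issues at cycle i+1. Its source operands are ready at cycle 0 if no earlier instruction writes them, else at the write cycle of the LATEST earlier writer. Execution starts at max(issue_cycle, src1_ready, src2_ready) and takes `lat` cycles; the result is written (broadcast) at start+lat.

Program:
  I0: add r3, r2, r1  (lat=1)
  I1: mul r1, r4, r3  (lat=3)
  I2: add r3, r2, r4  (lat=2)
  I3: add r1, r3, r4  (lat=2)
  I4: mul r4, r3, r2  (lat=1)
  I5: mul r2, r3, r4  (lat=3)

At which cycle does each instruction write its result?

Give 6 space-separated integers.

I0 add r3: issue@1 deps=(None,None) exec_start@1 write@2
I1 mul r1: issue@2 deps=(None,0) exec_start@2 write@5
I2 add r3: issue@3 deps=(None,None) exec_start@3 write@5
I3 add r1: issue@4 deps=(2,None) exec_start@5 write@7
I4 mul r4: issue@5 deps=(2,None) exec_start@5 write@6
I5 mul r2: issue@6 deps=(2,4) exec_start@6 write@9

Answer: 2 5 5 7 6 9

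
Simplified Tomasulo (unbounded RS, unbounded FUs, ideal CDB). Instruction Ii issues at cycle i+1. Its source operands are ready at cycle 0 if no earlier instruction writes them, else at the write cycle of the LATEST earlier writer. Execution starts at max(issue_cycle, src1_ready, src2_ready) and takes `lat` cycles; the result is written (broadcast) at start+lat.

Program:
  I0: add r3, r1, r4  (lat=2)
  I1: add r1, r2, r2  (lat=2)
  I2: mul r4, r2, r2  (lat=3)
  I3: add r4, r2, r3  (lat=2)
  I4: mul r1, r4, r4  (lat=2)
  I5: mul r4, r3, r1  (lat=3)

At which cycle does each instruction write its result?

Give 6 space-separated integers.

I0 add r3: issue@1 deps=(None,None) exec_start@1 write@3
I1 add r1: issue@2 deps=(None,None) exec_start@2 write@4
I2 mul r4: issue@3 deps=(None,None) exec_start@3 write@6
I3 add r4: issue@4 deps=(None,0) exec_start@4 write@6
I4 mul r1: issue@5 deps=(3,3) exec_start@6 write@8
I5 mul r4: issue@6 deps=(0,4) exec_start@8 write@11

Answer: 3 4 6 6 8 11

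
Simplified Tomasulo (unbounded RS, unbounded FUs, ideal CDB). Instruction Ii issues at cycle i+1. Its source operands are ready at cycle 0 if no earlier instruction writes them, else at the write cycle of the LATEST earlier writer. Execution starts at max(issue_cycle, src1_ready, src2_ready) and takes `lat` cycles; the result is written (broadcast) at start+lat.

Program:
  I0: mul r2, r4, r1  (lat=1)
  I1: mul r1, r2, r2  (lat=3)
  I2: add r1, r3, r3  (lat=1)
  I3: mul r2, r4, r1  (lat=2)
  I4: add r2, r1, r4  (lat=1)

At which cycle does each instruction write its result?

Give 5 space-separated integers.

Answer: 2 5 4 6 6

Derivation:
I0 mul r2: issue@1 deps=(None,None) exec_start@1 write@2
I1 mul r1: issue@2 deps=(0,0) exec_start@2 write@5
I2 add r1: issue@3 deps=(None,None) exec_start@3 write@4
I3 mul r2: issue@4 deps=(None,2) exec_start@4 write@6
I4 add r2: issue@5 deps=(2,None) exec_start@5 write@6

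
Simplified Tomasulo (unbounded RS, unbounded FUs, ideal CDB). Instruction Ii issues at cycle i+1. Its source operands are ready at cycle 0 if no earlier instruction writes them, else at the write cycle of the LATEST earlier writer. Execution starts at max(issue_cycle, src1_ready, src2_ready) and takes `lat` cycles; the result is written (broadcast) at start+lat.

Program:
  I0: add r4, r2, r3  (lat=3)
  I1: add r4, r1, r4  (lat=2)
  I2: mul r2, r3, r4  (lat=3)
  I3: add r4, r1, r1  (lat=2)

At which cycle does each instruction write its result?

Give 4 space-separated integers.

I0 add r4: issue@1 deps=(None,None) exec_start@1 write@4
I1 add r4: issue@2 deps=(None,0) exec_start@4 write@6
I2 mul r2: issue@3 deps=(None,1) exec_start@6 write@9
I3 add r4: issue@4 deps=(None,None) exec_start@4 write@6

Answer: 4 6 9 6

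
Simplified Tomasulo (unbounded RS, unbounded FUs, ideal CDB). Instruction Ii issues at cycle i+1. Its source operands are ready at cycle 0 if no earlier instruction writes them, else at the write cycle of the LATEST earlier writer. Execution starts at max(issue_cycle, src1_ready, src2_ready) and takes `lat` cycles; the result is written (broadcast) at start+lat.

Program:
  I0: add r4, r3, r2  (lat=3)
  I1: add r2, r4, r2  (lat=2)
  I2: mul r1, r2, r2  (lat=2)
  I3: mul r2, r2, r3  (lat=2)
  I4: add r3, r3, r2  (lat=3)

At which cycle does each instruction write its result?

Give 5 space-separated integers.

Answer: 4 6 8 8 11

Derivation:
I0 add r4: issue@1 deps=(None,None) exec_start@1 write@4
I1 add r2: issue@2 deps=(0,None) exec_start@4 write@6
I2 mul r1: issue@3 deps=(1,1) exec_start@6 write@8
I3 mul r2: issue@4 deps=(1,None) exec_start@6 write@8
I4 add r3: issue@5 deps=(None,3) exec_start@8 write@11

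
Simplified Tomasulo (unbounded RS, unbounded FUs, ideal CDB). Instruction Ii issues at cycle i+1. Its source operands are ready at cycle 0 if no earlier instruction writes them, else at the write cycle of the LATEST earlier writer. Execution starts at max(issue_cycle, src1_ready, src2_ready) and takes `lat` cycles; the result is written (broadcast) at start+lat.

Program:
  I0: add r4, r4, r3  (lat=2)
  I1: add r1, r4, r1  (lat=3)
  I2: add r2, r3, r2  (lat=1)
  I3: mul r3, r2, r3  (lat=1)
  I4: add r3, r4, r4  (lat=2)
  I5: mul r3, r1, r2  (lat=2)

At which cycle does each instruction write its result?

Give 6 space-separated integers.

Answer: 3 6 4 5 7 8

Derivation:
I0 add r4: issue@1 deps=(None,None) exec_start@1 write@3
I1 add r1: issue@2 deps=(0,None) exec_start@3 write@6
I2 add r2: issue@3 deps=(None,None) exec_start@3 write@4
I3 mul r3: issue@4 deps=(2,None) exec_start@4 write@5
I4 add r3: issue@5 deps=(0,0) exec_start@5 write@7
I5 mul r3: issue@6 deps=(1,2) exec_start@6 write@8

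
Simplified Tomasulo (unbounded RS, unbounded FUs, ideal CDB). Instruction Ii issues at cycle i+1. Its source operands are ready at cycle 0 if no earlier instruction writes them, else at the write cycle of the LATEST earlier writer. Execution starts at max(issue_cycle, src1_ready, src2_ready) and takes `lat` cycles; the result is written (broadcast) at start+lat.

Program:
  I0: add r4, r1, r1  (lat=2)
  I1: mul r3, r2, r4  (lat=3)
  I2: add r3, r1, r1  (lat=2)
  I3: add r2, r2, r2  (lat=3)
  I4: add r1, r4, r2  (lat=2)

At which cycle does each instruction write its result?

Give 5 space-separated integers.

I0 add r4: issue@1 deps=(None,None) exec_start@1 write@3
I1 mul r3: issue@2 deps=(None,0) exec_start@3 write@6
I2 add r3: issue@3 deps=(None,None) exec_start@3 write@5
I3 add r2: issue@4 deps=(None,None) exec_start@4 write@7
I4 add r1: issue@5 deps=(0,3) exec_start@7 write@9

Answer: 3 6 5 7 9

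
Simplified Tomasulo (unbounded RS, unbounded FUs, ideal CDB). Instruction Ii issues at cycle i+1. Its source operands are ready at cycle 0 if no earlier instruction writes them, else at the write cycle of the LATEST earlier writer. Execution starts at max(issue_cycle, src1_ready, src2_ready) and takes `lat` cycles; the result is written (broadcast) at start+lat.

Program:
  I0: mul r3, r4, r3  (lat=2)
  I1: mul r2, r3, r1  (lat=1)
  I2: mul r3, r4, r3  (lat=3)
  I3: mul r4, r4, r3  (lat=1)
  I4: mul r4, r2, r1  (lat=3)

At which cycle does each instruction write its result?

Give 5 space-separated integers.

Answer: 3 4 6 7 8

Derivation:
I0 mul r3: issue@1 deps=(None,None) exec_start@1 write@3
I1 mul r2: issue@2 deps=(0,None) exec_start@3 write@4
I2 mul r3: issue@3 deps=(None,0) exec_start@3 write@6
I3 mul r4: issue@4 deps=(None,2) exec_start@6 write@7
I4 mul r4: issue@5 deps=(1,None) exec_start@5 write@8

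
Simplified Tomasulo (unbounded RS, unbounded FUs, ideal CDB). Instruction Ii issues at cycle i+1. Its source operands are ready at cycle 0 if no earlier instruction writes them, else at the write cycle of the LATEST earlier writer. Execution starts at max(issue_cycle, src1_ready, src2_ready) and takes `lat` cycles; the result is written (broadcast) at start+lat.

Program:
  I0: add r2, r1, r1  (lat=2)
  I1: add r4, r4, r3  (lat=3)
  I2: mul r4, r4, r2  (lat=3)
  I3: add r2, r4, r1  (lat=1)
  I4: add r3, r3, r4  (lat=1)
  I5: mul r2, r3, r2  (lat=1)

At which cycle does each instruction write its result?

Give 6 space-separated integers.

I0 add r2: issue@1 deps=(None,None) exec_start@1 write@3
I1 add r4: issue@2 deps=(None,None) exec_start@2 write@5
I2 mul r4: issue@3 deps=(1,0) exec_start@5 write@8
I3 add r2: issue@4 deps=(2,None) exec_start@8 write@9
I4 add r3: issue@5 deps=(None,2) exec_start@8 write@9
I5 mul r2: issue@6 deps=(4,3) exec_start@9 write@10

Answer: 3 5 8 9 9 10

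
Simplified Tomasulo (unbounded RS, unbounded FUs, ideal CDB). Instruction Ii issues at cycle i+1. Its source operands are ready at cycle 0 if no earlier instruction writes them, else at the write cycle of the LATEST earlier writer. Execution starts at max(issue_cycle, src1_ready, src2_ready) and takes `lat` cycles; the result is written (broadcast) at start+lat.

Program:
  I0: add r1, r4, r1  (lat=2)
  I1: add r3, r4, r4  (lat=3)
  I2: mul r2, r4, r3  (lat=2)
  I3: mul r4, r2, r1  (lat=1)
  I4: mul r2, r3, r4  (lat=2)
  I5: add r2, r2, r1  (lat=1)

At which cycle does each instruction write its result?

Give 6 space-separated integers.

Answer: 3 5 7 8 10 11

Derivation:
I0 add r1: issue@1 deps=(None,None) exec_start@1 write@3
I1 add r3: issue@2 deps=(None,None) exec_start@2 write@5
I2 mul r2: issue@3 deps=(None,1) exec_start@5 write@7
I3 mul r4: issue@4 deps=(2,0) exec_start@7 write@8
I4 mul r2: issue@5 deps=(1,3) exec_start@8 write@10
I5 add r2: issue@6 deps=(4,0) exec_start@10 write@11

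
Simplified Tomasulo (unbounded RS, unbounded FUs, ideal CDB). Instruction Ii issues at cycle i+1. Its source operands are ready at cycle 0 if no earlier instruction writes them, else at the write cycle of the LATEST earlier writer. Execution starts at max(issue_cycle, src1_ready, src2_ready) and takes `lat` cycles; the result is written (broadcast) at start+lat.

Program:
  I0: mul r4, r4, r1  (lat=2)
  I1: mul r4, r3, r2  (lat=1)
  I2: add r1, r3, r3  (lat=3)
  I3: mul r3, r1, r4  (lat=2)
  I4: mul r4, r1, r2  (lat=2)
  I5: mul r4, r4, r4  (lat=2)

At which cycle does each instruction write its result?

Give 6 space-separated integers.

I0 mul r4: issue@1 deps=(None,None) exec_start@1 write@3
I1 mul r4: issue@2 deps=(None,None) exec_start@2 write@3
I2 add r1: issue@3 deps=(None,None) exec_start@3 write@6
I3 mul r3: issue@4 deps=(2,1) exec_start@6 write@8
I4 mul r4: issue@5 deps=(2,None) exec_start@6 write@8
I5 mul r4: issue@6 deps=(4,4) exec_start@8 write@10

Answer: 3 3 6 8 8 10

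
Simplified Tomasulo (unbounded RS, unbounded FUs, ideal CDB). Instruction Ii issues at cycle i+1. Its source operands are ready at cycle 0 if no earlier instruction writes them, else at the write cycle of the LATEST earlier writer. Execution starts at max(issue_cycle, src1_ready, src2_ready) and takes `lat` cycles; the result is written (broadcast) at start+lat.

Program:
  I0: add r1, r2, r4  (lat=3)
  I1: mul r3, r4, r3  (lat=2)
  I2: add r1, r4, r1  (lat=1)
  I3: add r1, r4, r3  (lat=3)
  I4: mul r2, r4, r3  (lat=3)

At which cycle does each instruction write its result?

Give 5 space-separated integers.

Answer: 4 4 5 7 8

Derivation:
I0 add r1: issue@1 deps=(None,None) exec_start@1 write@4
I1 mul r3: issue@2 deps=(None,None) exec_start@2 write@4
I2 add r1: issue@3 deps=(None,0) exec_start@4 write@5
I3 add r1: issue@4 deps=(None,1) exec_start@4 write@7
I4 mul r2: issue@5 deps=(None,1) exec_start@5 write@8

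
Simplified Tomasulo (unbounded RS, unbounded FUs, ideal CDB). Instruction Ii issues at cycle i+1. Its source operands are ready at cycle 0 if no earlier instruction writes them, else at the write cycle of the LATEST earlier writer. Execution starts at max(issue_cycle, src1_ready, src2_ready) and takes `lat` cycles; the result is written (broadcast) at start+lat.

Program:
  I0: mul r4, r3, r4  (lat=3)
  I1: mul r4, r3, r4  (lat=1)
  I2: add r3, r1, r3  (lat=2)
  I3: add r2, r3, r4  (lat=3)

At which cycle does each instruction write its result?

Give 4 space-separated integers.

I0 mul r4: issue@1 deps=(None,None) exec_start@1 write@4
I1 mul r4: issue@2 deps=(None,0) exec_start@4 write@5
I2 add r3: issue@3 deps=(None,None) exec_start@3 write@5
I3 add r2: issue@4 deps=(2,1) exec_start@5 write@8

Answer: 4 5 5 8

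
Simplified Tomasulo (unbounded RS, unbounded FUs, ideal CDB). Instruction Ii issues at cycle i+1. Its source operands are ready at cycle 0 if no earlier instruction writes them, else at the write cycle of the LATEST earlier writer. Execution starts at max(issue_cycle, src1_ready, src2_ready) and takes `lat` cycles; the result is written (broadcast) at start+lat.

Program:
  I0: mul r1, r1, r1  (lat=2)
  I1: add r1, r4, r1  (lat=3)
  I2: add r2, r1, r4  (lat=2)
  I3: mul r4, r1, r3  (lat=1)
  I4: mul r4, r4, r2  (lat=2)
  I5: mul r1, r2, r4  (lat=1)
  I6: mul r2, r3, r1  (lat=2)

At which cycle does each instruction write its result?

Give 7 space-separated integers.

Answer: 3 6 8 7 10 11 13

Derivation:
I0 mul r1: issue@1 deps=(None,None) exec_start@1 write@3
I1 add r1: issue@2 deps=(None,0) exec_start@3 write@6
I2 add r2: issue@3 deps=(1,None) exec_start@6 write@8
I3 mul r4: issue@4 deps=(1,None) exec_start@6 write@7
I4 mul r4: issue@5 deps=(3,2) exec_start@8 write@10
I5 mul r1: issue@6 deps=(2,4) exec_start@10 write@11
I6 mul r2: issue@7 deps=(None,5) exec_start@11 write@13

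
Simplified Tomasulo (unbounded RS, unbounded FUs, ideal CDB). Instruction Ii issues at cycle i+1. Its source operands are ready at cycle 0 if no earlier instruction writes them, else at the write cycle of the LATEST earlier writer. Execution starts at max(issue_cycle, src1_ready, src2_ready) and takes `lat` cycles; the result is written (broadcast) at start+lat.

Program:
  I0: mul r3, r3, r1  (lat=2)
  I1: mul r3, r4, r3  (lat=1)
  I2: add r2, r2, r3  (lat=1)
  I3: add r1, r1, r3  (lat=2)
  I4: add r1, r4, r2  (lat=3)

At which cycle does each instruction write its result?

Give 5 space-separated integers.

Answer: 3 4 5 6 8

Derivation:
I0 mul r3: issue@1 deps=(None,None) exec_start@1 write@3
I1 mul r3: issue@2 deps=(None,0) exec_start@3 write@4
I2 add r2: issue@3 deps=(None,1) exec_start@4 write@5
I3 add r1: issue@4 deps=(None,1) exec_start@4 write@6
I4 add r1: issue@5 deps=(None,2) exec_start@5 write@8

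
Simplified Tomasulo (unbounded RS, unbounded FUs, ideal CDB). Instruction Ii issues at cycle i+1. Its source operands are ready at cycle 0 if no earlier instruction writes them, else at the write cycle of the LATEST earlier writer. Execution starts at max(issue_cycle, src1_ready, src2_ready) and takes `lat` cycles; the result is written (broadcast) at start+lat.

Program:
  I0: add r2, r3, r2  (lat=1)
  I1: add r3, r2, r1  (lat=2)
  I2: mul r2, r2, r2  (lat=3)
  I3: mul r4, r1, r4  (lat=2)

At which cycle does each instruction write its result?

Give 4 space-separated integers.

Answer: 2 4 6 6

Derivation:
I0 add r2: issue@1 deps=(None,None) exec_start@1 write@2
I1 add r3: issue@2 deps=(0,None) exec_start@2 write@4
I2 mul r2: issue@3 deps=(0,0) exec_start@3 write@6
I3 mul r4: issue@4 deps=(None,None) exec_start@4 write@6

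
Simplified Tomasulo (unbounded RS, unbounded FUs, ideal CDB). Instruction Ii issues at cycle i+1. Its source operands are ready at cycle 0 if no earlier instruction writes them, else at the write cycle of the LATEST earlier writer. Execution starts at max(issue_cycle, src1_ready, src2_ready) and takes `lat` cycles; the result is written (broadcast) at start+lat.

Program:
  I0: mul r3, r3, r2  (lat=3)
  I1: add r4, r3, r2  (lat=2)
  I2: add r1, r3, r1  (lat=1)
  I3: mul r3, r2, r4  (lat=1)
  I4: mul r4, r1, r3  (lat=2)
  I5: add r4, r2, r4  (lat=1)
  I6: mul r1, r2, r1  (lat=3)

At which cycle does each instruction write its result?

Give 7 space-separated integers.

Answer: 4 6 5 7 9 10 10

Derivation:
I0 mul r3: issue@1 deps=(None,None) exec_start@1 write@4
I1 add r4: issue@2 deps=(0,None) exec_start@4 write@6
I2 add r1: issue@3 deps=(0,None) exec_start@4 write@5
I3 mul r3: issue@4 deps=(None,1) exec_start@6 write@7
I4 mul r4: issue@5 deps=(2,3) exec_start@7 write@9
I5 add r4: issue@6 deps=(None,4) exec_start@9 write@10
I6 mul r1: issue@7 deps=(None,2) exec_start@7 write@10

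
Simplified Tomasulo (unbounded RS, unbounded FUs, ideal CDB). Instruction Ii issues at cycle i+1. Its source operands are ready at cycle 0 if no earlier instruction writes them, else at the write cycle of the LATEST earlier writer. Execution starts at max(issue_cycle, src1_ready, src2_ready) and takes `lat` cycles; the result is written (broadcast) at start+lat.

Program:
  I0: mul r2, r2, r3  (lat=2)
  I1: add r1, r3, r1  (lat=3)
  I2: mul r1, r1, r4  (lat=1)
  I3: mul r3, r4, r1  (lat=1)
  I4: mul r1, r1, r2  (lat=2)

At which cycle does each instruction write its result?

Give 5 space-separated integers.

I0 mul r2: issue@1 deps=(None,None) exec_start@1 write@3
I1 add r1: issue@2 deps=(None,None) exec_start@2 write@5
I2 mul r1: issue@3 deps=(1,None) exec_start@5 write@6
I3 mul r3: issue@4 deps=(None,2) exec_start@6 write@7
I4 mul r1: issue@5 deps=(2,0) exec_start@6 write@8

Answer: 3 5 6 7 8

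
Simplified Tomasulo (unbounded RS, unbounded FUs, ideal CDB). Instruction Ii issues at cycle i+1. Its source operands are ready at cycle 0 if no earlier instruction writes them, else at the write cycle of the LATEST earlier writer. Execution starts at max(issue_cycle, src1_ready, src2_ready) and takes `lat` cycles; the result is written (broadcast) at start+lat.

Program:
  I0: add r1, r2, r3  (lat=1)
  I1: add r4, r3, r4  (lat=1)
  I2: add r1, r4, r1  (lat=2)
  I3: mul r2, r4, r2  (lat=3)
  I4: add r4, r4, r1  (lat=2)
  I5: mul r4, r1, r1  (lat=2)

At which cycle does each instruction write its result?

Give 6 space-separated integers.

Answer: 2 3 5 7 7 8

Derivation:
I0 add r1: issue@1 deps=(None,None) exec_start@1 write@2
I1 add r4: issue@2 deps=(None,None) exec_start@2 write@3
I2 add r1: issue@3 deps=(1,0) exec_start@3 write@5
I3 mul r2: issue@4 deps=(1,None) exec_start@4 write@7
I4 add r4: issue@5 deps=(1,2) exec_start@5 write@7
I5 mul r4: issue@6 deps=(2,2) exec_start@6 write@8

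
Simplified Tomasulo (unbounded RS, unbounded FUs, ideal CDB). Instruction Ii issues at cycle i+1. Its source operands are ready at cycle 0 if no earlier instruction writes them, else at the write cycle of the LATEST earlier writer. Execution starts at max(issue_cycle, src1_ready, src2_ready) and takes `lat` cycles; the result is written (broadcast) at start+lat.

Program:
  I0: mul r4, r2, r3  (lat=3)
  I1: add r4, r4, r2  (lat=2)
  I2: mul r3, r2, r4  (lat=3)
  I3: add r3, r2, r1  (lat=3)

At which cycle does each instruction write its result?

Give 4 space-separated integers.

I0 mul r4: issue@1 deps=(None,None) exec_start@1 write@4
I1 add r4: issue@2 deps=(0,None) exec_start@4 write@6
I2 mul r3: issue@3 deps=(None,1) exec_start@6 write@9
I3 add r3: issue@4 deps=(None,None) exec_start@4 write@7

Answer: 4 6 9 7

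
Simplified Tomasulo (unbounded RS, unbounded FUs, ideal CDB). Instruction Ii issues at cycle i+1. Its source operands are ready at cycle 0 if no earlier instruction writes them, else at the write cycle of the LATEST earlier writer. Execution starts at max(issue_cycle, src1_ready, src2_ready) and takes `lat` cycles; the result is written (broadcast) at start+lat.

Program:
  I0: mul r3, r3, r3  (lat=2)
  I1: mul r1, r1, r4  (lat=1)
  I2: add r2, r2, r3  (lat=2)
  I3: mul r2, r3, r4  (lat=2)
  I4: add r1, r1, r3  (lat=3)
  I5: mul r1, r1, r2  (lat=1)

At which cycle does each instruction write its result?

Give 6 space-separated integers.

I0 mul r3: issue@1 deps=(None,None) exec_start@1 write@3
I1 mul r1: issue@2 deps=(None,None) exec_start@2 write@3
I2 add r2: issue@3 deps=(None,0) exec_start@3 write@5
I3 mul r2: issue@4 deps=(0,None) exec_start@4 write@6
I4 add r1: issue@5 deps=(1,0) exec_start@5 write@8
I5 mul r1: issue@6 deps=(4,3) exec_start@8 write@9

Answer: 3 3 5 6 8 9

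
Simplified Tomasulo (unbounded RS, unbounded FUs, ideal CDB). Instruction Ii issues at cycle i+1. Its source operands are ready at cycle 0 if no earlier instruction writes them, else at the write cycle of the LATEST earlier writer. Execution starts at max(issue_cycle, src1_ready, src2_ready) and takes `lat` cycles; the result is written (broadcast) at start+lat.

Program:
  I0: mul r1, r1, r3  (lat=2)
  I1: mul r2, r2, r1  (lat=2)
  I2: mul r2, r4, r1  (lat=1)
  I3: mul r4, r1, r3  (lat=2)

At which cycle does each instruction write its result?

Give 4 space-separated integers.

Answer: 3 5 4 6

Derivation:
I0 mul r1: issue@1 deps=(None,None) exec_start@1 write@3
I1 mul r2: issue@2 deps=(None,0) exec_start@3 write@5
I2 mul r2: issue@3 deps=(None,0) exec_start@3 write@4
I3 mul r4: issue@4 deps=(0,None) exec_start@4 write@6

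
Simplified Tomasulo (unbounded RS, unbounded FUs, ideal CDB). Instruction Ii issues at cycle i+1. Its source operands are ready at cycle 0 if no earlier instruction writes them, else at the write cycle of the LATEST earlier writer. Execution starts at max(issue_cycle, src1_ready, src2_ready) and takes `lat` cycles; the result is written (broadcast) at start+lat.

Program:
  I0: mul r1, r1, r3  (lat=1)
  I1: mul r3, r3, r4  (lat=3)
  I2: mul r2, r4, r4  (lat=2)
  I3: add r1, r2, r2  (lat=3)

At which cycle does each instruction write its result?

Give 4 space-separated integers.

Answer: 2 5 5 8

Derivation:
I0 mul r1: issue@1 deps=(None,None) exec_start@1 write@2
I1 mul r3: issue@2 deps=(None,None) exec_start@2 write@5
I2 mul r2: issue@3 deps=(None,None) exec_start@3 write@5
I3 add r1: issue@4 deps=(2,2) exec_start@5 write@8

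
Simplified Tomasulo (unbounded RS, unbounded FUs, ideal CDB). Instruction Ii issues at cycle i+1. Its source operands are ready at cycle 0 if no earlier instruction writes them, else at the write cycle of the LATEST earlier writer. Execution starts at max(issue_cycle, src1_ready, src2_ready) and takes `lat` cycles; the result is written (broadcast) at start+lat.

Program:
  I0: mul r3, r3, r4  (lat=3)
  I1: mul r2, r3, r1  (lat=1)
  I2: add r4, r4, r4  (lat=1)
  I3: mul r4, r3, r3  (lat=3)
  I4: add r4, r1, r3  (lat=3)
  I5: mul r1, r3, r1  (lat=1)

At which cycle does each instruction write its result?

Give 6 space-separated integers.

I0 mul r3: issue@1 deps=(None,None) exec_start@1 write@4
I1 mul r2: issue@2 deps=(0,None) exec_start@4 write@5
I2 add r4: issue@3 deps=(None,None) exec_start@3 write@4
I3 mul r4: issue@4 deps=(0,0) exec_start@4 write@7
I4 add r4: issue@5 deps=(None,0) exec_start@5 write@8
I5 mul r1: issue@6 deps=(0,None) exec_start@6 write@7

Answer: 4 5 4 7 8 7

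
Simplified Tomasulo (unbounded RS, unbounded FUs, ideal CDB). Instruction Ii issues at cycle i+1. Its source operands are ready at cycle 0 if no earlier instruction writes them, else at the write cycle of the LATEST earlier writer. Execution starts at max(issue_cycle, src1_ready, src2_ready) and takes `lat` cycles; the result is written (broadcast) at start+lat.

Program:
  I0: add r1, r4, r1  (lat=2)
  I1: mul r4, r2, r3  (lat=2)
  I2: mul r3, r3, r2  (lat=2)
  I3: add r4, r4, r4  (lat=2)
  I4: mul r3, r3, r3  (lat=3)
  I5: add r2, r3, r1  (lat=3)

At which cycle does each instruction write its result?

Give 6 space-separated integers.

I0 add r1: issue@1 deps=(None,None) exec_start@1 write@3
I1 mul r4: issue@2 deps=(None,None) exec_start@2 write@4
I2 mul r3: issue@3 deps=(None,None) exec_start@3 write@5
I3 add r4: issue@4 deps=(1,1) exec_start@4 write@6
I4 mul r3: issue@5 deps=(2,2) exec_start@5 write@8
I5 add r2: issue@6 deps=(4,0) exec_start@8 write@11

Answer: 3 4 5 6 8 11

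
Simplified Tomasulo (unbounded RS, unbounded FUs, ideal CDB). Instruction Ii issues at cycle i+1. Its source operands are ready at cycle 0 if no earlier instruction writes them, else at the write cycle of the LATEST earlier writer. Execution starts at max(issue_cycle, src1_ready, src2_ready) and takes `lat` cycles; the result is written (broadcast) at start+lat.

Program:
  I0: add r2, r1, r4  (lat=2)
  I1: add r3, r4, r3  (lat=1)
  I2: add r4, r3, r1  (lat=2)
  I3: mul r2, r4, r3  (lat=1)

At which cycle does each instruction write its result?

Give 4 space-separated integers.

Answer: 3 3 5 6

Derivation:
I0 add r2: issue@1 deps=(None,None) exec_start@1 write@3
I1 add r3: issue@2 deps=(None,None) exec_start@2 write@3
I2 add r4: issue@3 deps=(1,None) exec_start@3 write@5
I3 mul r2: issue@4 deps=(2,1) exec_start@5 write@6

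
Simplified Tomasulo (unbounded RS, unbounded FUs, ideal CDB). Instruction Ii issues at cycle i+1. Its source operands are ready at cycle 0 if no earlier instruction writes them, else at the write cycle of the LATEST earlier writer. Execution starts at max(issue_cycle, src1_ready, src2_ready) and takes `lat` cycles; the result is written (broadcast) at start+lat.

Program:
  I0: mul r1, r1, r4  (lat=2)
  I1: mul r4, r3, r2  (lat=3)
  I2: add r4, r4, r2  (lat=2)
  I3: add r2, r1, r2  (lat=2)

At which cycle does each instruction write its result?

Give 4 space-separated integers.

Answer: 3 5 7 6

Derivation:
I0 mul r1: issue@1 deps=(None,None) exec_start@1 write@3
I1 mul r4: issue@2 deps=(None,None) exec_start@2 write@5
I2 add r4: issue@3 deps=(1,None) exec_start@5 write@7
I3 add r2: issue@4 deps=(0,None) exec_start@4 write@6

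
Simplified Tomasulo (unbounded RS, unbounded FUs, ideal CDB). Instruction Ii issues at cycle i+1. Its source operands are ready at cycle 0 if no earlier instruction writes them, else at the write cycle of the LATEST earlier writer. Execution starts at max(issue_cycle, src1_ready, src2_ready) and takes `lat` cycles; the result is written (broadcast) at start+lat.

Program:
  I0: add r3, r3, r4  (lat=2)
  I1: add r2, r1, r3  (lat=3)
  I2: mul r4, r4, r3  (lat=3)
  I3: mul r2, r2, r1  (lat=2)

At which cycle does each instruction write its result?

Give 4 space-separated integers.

Answer: 3 6 6 8

Derivation:
I0 add r3: issue@1 deps=(None,None) exec_start@1 write@3
I1 add r2: issue@2 deps=(None,0) exec_start@3 write@6
I2 mul r4: issue@3 deps=(None,0) exec_start@3 write@6
I3 mul r2: issue@4 deps=(1,None) exec_start@6 write@8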